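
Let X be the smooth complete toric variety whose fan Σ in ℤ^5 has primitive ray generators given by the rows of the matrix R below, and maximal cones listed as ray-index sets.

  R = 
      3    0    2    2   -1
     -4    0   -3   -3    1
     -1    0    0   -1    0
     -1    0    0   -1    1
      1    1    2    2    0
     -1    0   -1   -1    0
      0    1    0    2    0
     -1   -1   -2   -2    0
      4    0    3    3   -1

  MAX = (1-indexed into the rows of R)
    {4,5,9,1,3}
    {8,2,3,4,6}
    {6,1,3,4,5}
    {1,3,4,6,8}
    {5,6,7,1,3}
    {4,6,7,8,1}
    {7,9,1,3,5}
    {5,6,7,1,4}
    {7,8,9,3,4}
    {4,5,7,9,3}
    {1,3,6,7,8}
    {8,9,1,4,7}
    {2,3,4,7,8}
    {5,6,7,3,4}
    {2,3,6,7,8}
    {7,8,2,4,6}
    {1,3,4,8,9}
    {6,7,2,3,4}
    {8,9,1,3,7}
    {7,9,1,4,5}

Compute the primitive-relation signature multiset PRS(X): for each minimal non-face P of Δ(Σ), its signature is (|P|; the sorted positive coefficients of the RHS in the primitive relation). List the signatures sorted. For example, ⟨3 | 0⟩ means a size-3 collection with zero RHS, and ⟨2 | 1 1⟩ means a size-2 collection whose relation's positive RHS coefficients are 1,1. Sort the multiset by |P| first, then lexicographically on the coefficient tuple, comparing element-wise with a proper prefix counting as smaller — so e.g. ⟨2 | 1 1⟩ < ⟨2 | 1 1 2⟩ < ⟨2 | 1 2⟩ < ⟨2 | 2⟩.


The 7 primitive collections of Σ (r=9, n=5):

  • {2,9}:  v_{2} + v_{9} = 0 ; sig = ⟨2 | 0⟩
  • {5,8}:  v_{5} + v_{8} = 0 ; sig = ⟨2 | 0⟩
  • {1,2}:  v_{1} + v_{2} = v_{6} ; sig = ⟨2 | 1⟩
  • {6,9}:  v_{6} + v_{9} = v_{1} ; sig = ⟨2 | 1⟩
  • {2,5}:  v_{2} + v_{5} = v_{3} + v_{4} + v_{6} + v_{7} ; sig = ⟨2 | 1 1 1 1⟩
  • {1,3,4,7}:  v_{1} + v_{3} + v_{4} + v_{7} = v_{5} ; sig = ⟨4 | 1⟩
  • {3,4,6,7,8}:  v_{3} + v_{4} + v_{6} + v_{7} + v_{8} = v_{2} ; sig = ⟨5 | 1⟩

Hence PRS(X_Σ) =
[⟨2 | 0⟩, ⟨2 | 0⟩, ⟨2 | 1⟩, ⟨2 | 1⟩, ⟨2 | 1 1 1 1⟩, ⟨4 | 1⟩, ⟨5 | 1⟩]


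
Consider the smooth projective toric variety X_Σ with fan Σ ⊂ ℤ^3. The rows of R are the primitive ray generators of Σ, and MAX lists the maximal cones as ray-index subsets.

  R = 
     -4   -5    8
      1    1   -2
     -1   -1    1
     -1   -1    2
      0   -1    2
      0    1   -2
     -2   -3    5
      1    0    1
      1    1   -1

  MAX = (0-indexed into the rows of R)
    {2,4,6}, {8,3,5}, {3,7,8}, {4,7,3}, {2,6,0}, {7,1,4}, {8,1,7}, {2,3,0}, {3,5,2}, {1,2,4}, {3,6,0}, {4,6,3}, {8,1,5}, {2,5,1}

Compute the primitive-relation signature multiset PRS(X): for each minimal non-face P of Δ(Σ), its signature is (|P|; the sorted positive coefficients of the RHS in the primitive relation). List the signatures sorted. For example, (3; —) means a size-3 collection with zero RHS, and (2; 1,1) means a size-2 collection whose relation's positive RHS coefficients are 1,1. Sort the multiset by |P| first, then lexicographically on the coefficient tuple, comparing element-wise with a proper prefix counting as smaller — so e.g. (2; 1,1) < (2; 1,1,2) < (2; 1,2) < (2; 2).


Σ has 17 primitive collections:

  P={1,3}:  v_{1} + v_{3} = 0  ⟹  sig = (2; —)
  P={2,8}:  v_{2} + v_{8} = 0  ⟹  sig = (2; —)
  P={4,5}:  v_{4} + v_{5} = 0  ⟹  sig = (2; —)
  P={2,7}:  v_{2} + v_{7} = v_{4}  ⟹  sig = (2; 1)
  P={4,8}:  v_{4} + v_{8} = v_{7}  ⟹  sig = (2; 1)
  P={5,7}:  v_{5} + v_{7} = v_{8}  ⟹  sig = (2; 1)
  P={0,1}:  v_{0} + v_{1} = v_{2} + v_{6}  ⟹  sig = (2; 1,1)
  P={0,8}:  v_{0} + v_{8} = v_{3} + v_{6}  ⟹  sig = (2; 1,1)
  P={1,6}:  v_{1} + v_{6} = v_{2} + v_{4}  ⟹  sig = (2; 1,1)
  P={5,6}:  v_{5} + v_{6} = v_{2} + v_{3}  ⟹  sig = (2; 1,1)
  P={6,8}:  v_{6} + v_{8} = v_{3} + v_{4}  ⟹  sig = (2; 1,1)
  P={0,7}:  v_{0} + v_{7} = v_{3} + v_{4} + v_{6}  ⟹  sig = (2; 1,1,1)
  P={6,7}:  v_{6} + v_{7} = v_{3} + 2·v_{4}  ⟹  sig = (2; 1,2)
  P={0,4}:  v_{0} + v_{4} = 2·v_{6}  ⟹  sig = (2; 2)
  P={0,5}:  v_{0} + v_{5} = 2·v_{2} + 2·v_{3}  ⟹  sig = (2; 2,2)
  P={2,3,4}:  v_{2} + v_{3} + v_{4} = v_{6}  ⟹  sig = (3; 1)
  P={2,3,6}:  v_{2} + v_{3} + v_{6} = v_{0}  ⟹  sig = (3; 1)

so the primitive-relation signature multiset is
{ (2; —) ×3,  (2; 1) ×3,  (2; 1,1) ×5,  (2; 1,1,1),  (2; 1,2),  (2; 2),  (2; 2,2),  (3; 1) ×2 }


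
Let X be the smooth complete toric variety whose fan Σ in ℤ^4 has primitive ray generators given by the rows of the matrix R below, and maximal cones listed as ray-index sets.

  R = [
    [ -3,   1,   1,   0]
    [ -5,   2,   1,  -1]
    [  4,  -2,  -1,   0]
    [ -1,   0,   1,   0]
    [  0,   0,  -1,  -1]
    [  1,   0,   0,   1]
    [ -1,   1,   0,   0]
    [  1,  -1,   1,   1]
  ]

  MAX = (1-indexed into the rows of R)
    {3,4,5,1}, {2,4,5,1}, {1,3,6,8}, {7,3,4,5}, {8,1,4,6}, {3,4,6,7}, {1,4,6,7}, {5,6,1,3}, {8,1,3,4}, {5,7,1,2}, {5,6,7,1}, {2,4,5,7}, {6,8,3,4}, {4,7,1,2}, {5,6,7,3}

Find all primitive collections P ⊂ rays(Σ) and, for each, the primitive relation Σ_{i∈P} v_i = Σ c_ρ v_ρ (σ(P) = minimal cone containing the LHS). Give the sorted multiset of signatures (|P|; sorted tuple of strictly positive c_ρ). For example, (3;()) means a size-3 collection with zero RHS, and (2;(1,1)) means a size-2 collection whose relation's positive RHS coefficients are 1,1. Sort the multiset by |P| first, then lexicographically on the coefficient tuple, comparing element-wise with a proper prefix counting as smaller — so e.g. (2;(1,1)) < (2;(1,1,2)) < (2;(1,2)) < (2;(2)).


Σ has 9 primitive collections:

  • {2,3}:  v_{2} + v_{3} = v_{4} + v_{5}  so sig = (2;(1,1))
  • {2,6}:  v_{2} + v_{6} = v_{1} + v_{7}  so sig = (2;(1,1))
  • {2,8}:  v_{2} + v_{8} = v_{1} + v_{4}  so sig = (2;(1,1))
  • {5,8}:  v_{5} + v_{8} = v_{1} + v_{3}  so sig = (2;(1,1))
  • {7,8}:  v_{7} + v_{8} = v_{4} + v_{6}  so sig = (2;(1,1))
  • {1,3,7}:  v_{1} + v_{3} + v_{7} = 0  so sig = (3;())
  • {4,5,6}:  v_{4} + v_{5} + v_{6} = 0  so sig = (3;())
  • {1,3,4,6}:  v_{1} + v_{3} + v_{4} + v_{6} = v_{8}  so sig = (4;(1))
  • {1,4,5,7}:  v_{1} + v_{4} + v_{5} + v_{7} = v_{2}  so sig = (4;(1))

so the primitive-relation signature multiset is
    |P|=2: 5 collections, coeffs (1,1), (1,1), (1,1), (1,1), (1,1)
    |P|=3: 2 collections, coeffs (), ()
    |P|=4: 2 collections, coeffs (1), (1)


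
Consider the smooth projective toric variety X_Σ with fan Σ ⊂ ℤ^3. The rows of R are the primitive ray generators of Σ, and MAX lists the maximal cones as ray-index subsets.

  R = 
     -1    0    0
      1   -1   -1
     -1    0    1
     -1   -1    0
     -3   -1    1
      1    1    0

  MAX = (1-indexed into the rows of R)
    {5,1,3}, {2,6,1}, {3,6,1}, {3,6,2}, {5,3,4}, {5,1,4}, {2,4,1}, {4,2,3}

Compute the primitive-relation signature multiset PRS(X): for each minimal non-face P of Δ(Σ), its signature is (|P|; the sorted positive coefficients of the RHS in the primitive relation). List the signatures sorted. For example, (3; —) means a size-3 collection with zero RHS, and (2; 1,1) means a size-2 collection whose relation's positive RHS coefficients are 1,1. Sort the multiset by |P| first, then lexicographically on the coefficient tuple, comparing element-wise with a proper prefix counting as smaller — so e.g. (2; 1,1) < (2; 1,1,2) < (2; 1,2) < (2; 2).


Minimal non-faces — 5 found among 6 rays, 8 max cones:

  P={4,6}:  v_{4} + v_{6} = 0  ⇒ sig = (2; —)
  P={5,6}:  v_{5} + v_{6} = v_{1} + v_{3}  ⇒ sig = (2; 1,1)
  P={2,5}:  v_{2} + v_{5} = 2·v_{4}  ⇒ sig = (2; 2)
  P={1,2,3}:  v_{1} + v_{2} + v_{3} = v_{4}  ⇒ sig = (3; 1)
  P={1,3,4}:  v_{1} + v_{3} + v_{4} = v_{5}  ⇒ sig = (3; 1)

Signatures (|P|; sorted positive RHS coefficients), sorted:
    (2; —)
    (2; 1,1)
    (2; 2)
    (3; 1)
    (3; 1)


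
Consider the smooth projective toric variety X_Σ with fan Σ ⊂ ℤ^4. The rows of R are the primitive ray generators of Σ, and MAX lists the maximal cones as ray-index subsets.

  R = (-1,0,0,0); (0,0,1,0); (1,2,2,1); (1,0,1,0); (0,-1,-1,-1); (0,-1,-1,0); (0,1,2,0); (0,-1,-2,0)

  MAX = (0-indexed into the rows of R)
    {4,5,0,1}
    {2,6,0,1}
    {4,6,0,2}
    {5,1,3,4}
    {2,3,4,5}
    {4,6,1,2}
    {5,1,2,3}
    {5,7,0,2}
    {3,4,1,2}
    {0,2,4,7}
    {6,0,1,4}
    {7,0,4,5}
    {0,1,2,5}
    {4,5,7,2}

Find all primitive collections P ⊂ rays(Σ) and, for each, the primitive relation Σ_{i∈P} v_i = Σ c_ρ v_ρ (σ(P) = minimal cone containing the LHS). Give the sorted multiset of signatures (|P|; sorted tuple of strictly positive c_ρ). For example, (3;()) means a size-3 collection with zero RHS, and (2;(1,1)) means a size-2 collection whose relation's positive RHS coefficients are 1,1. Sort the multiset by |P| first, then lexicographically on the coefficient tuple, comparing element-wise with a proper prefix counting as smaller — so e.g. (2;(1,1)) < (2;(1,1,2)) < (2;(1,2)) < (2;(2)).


|primitive collections| = 9. Relations:

  {6,7}:  v_{6} + v_{7} = 0  so sig = (2;())
  {0,3}:  v_{0} + v_{3} = v_{1}  so sig = (2;(1))
  {1,7}:  v_{1} + v_{7} = v_{5}  so sig = (2;(1))
  {5,6}:  v_{5} + v_{6} = v_{1}  so sig = (2;(1))
  {3,6}:  v_{3} + v_{6} = 2·v_{1} + v_{2} + v_{4}  so sig = (2;(1,1,2))
  {3,7}:  v_{3} + v_{7} = v_{2} + v_{4} + 2·v_{5}  so sig = (2;(1,1,2))
  {0,2,4,5}:  v_{0} + v_{2} + v_{4} + v_{5} = 0  so sig = (4;())
  {0,1,2,4}:  v_{0} + v_{1} + v_{2} + v_{4} = v_{6}  so sig = (4;(1))
  {1,2,4,5}:  v_{1} + v_{2} + v_{4} + v_{5} = v_{3}  so sig = (4;(1))

Sorted signature multiset PRS(X):
{ (2;()),  (2;(1)) ×3,  (2;(1,1,2)) ×2,  (4;()),  (4;(1)) ×2 }


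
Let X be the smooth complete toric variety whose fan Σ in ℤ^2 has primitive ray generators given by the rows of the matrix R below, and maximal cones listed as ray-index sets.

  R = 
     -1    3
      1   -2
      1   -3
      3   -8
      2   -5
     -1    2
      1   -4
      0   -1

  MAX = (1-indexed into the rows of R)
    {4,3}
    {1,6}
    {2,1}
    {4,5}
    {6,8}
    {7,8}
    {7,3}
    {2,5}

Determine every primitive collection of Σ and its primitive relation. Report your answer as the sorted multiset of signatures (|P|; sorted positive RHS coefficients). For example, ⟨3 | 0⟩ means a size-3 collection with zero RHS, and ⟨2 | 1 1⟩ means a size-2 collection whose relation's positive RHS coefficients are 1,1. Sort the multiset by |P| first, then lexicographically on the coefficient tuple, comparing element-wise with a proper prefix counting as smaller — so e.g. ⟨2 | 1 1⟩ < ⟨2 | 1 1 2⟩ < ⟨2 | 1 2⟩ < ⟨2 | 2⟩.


Primitive collections (20):

  • {1,3}:  v_{1} + v_{3} = 0  →  sig = ⟨2 | 0⟩
  • {2,6}:  v_{2} + v_{6} = 0  →  sig = ⟨2 | 0⟩
  • {1,4}:  v_{1} + v_{4} = v_{5}  →  sig = ⟨2 | 1⟩
  • {1,5}:  v_{1} + v_{5} = v_{2}  →  sig = ⟨2 | 1⟩
  • {1,7}:  v_{1} + v_{7} = v_{8}  →  sig = ⟨2 | 1⟩
  • {1,8}:  v_{1} + v_{8} = v_{6}  →  sig = ⟨2 | 1⟩
  • {2,3}:  v_{2} + v_{3} = v_{5}  →  sig = ⟨2 | 1⟩
  • {2,8}:  v_{2} + v_{8} = v_{3}  →  sig = ⟨2 | 1⟩
  • {3,5}:  v_{3} + v_{5} = v_{4}  →  sig = ⟨2 | 1⟩
  • {3,6}:  v_{3} + v_{6} = v_{8}  →  sig = ⟨2 | 1⟩
  • {3,8}:  v_{3} + v_{8} = v_{7}  →  sig = ⟨2 | 1⟩
  • {5,6}:  v_{5} + v_{6} = v_{3}  →  sig = ⟨2 | 1⟩
  • {2,4}:  v_{2} + v_{4} = 2·v_{5}  →  sig = ⟨2 | 2⟩
  • {2,7}:  v_{2} + v_{7} = 2·v_{3}  →  sig = ⟨2 | 2⟩
  • {4,6}:  v_{4} + v_{6} = 2·v_{3}  →  sig = ⟨2 | 2⟩
  • {5,8}:  v_{5} + v_{8} = 2·v_{3}  →  sig = ⟨2 | 2⟩
  • {6,7}:  v_{6} + v_{7} = 2·v_{8}  →  sig = ⟨2 | 2⟩
  • {4,8}:  v_{4} + v_{8} = 3·v_{3}  →  sig = ⟨2 | 3⟩
  • {5,7}:  v_{5} + v_{7} = 3·v_{3}  →  sig = ⟨2 | 3⟩
  • {4,7}:  v_{4} + v_{7} = 4·v_{3}  →  sig = ⟨2 | 4⟩

Signatures (|P|; sorted positive RHS coefficients), sorted:
    |P|=2: 20 collections, coeffs (), (), (1), (1), (1), (1), (1), (1), (1), (1), (1), (1), (2), (2), (2), (2), (2), (3), (3), (4)


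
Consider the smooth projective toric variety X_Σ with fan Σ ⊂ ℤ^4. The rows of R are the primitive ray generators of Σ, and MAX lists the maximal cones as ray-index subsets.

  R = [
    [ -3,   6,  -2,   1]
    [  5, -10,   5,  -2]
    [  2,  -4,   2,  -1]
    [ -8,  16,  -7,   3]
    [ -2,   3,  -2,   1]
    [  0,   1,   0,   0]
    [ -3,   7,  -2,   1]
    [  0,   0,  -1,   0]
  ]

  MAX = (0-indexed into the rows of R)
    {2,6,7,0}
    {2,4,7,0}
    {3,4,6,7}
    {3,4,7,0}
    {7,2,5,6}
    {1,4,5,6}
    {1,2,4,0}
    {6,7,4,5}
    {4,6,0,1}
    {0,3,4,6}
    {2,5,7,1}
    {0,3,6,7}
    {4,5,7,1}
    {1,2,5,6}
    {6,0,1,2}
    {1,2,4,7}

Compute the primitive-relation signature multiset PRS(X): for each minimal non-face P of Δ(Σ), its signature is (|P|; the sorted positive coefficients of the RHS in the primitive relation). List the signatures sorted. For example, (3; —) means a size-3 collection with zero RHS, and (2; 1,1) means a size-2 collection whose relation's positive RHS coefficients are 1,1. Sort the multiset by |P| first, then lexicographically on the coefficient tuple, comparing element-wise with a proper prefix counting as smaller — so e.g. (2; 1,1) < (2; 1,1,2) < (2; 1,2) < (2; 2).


The 9 primitive collections of Σ (r=8, n=4):

  P={0,5}:  v_{0} + v_{5} = v_{6}  →  sig = (2; 1)
  P={1,3}:  v_{1} + v_{3} = v_{0}  →  sig = (2; 1)
  P={3,5}:  v_{3} + v_{5} = v_{4} + 2·v_{6} + v_{7}  →  sig = (2; 1,1,2)
  P={2,3}:  v_{2} + v_{3} = 2·v_{0} + v_{7}  →  sig = (2; 1,2)
  P={2,4,5}:  v_{2} + v_{4} + v_{5} = 0  →  sig = (3; —)
  P={0,1,7}:  v_{0} + v_{1} + v_{7} = v_{2}  →  sig = (3; 1)
  P={2,4,6}:  v_{2} + v_{4} + v_{6} = v_{0}  →  sig = (3; 1)
  P={1,6,7}:  v_{1} + v_{6} + v_{7} = v_{2} + v_{5}  →  sig = (3; 1,1)
  P={0,4,6,7}:  v_{0} + v_{4} + v_{6} + v_{7} = v_{3}  →  sig = (4; 1)

Hence PRS(X_Σ) =
[(2; 1), (2; 1), (2; 1,1,2), (2; 1,2), (3; —), (3; 1), (3; 1), (3; 1,1), (4; 1)]


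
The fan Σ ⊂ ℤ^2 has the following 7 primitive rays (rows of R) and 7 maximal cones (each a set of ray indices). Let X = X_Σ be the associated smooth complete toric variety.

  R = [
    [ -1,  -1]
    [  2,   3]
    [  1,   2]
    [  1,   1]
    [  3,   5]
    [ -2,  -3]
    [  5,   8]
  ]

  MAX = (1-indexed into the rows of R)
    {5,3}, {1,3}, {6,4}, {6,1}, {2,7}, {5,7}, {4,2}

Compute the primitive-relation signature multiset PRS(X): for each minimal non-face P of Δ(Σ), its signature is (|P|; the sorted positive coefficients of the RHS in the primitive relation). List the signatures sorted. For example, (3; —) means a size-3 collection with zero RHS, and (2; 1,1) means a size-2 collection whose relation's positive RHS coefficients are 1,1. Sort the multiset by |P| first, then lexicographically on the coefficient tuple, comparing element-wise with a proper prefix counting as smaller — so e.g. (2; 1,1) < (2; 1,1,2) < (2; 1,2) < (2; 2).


14 minimal non-faces of Δ(Σ) (on 7 rays):

  P={1,4}:  v_{1} + v_{4} = 0  so sig = (2; —)
  P={2,6}:  v_{2} + v_{6} = 0  so sig = (2; —)
  P={1,2}:  v_{1} + v_{2} = v_{3}  so sig = (2; 1)
  P={2,3}:  v_{2} + v_{3} = v_{5}  so sig = (2; 1)
  P={2,5}:  v_{2} + v_{5} = v_{7}  so sig = (2; 1)
  P={3,4}:  v_{3} + v_{4} = v_{2}  so sig = (2; 1)
  P={3,6}:  v_{3} + v_{6} = v_{1}  so sig = (2; 1)
  P={5,6}:  v_{5} + v_{6} = v_{3}  so sig = (2; 1)
  P={6,7}:  v_{6} + v_{7} = v_{5}  so sig = (2; 1)
  P={1,7}:  v_{1} + v_{7} = v_{3} + v_{5}  so sig = (2; 1,1)
  P={1,5}:  v_{1} + v_{5} = 2·v_{3}  so sig = (2; 2)
  P={3,7}:  v_{3} + v_{7} = 2·v_{5}  so sig = (2; 2)
  P={4,5}:  v_{4} + v_{5} = 2·v_{2}  so sig = (2; 2)
  P={4,7}:  v_{4} + v_{7} = 3·v_{2}  so sig = (2; 3)

so the primitive-relation signature multiset is
    |P|=2: 14 collections, coeffs (), (), (1), (1), (1), (1), (1), (1), (1), (1,1), (2), (2), (2), (3)


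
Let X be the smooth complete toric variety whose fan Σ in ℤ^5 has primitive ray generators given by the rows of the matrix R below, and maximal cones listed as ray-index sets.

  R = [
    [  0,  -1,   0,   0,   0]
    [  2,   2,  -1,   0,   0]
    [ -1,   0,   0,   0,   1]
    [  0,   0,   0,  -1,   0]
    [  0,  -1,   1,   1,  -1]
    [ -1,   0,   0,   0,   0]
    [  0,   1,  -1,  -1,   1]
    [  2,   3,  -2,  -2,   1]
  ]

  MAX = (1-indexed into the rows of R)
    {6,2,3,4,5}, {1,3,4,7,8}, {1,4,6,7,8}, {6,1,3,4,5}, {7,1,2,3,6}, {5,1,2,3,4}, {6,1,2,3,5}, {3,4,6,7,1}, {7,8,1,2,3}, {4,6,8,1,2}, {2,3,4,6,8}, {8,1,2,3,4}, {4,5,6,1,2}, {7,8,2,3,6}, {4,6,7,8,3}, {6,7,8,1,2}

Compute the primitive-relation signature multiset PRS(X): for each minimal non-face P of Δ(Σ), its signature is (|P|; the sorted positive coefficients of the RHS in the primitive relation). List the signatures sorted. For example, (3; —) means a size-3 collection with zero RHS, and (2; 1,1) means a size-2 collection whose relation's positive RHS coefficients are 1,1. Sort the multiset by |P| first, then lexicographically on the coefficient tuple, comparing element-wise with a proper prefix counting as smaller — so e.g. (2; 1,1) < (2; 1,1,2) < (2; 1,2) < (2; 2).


5 collections generate NE(X_Σ); each relation:

  {5,7}:  v_{5} + v_{7} = 0 ; sig = (2; —)
  {5,8}:  v_{5} + v_{8} = v_{2} + v_{4} ; sig = (2; 1,1)
  {2,4,7}:  v_{2} + v_{4} + v_{7} = v_{8} ; sig = (3; 1)
  {1,3,6,8}:  v_{1} + v_{3} + v_{6} + v_{8} = 2·v_{7} ; sig = (4; 2)
  {1,2,3,4,6}:  v_{1} + v_{2} + v_{3} + v_{4} + v_{6} = v_{7} ; sig = (5; 1)

so the primitive-relation signature multiset is
{ (2; —),  (2; 1,1),  (3; 1),  (4; 2),  (5; 1) }


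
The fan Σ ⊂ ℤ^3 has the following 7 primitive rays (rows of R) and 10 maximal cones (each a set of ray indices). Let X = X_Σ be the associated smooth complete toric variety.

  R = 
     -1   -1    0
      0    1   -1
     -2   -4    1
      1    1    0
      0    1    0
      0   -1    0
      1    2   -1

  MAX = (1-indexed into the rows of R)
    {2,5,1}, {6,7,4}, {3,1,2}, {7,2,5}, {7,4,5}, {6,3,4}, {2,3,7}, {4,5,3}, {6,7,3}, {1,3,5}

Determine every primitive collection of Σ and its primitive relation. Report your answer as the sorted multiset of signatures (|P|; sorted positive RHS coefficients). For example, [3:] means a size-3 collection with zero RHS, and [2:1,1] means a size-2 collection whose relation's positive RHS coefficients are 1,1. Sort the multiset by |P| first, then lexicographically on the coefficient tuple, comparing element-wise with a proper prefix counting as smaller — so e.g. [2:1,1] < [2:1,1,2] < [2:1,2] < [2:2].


Primitive collections (9):

  P = {1,4}:  v_{1} + v_{4} = 0  ⇒ sig = [2:]
  P = {5,6}:  v_{5} + v_{6} = 0  ⇒ sig = [2:]
  P = {1,7}:  v_{1} + v_{7} = v_{2}  ⇒ sig = [2:1]
  P = {2,4}:  v_{2} + v_{4} = v_{7}  ⇒ sig = [2:1]
  P = {1,6}:  v_{1} + v_{6} = v_{3} + v_{7}  ⇒ sig = [2:1,1]
  P = {2,6}:  v_{2} + v_{6} = v_{3} + 2·v_{7}  ⇒ sig = [2:1,2]
  P = {3,4,7}:  v_{3} + v_{4} + v_{7} = v_{6}  ⇒ sig = [3:1]
  P = {3,5,7}:  v_{3} + v_{5} + v_{7} = v_{1}  ⇒ sig = [3:1]
  P = {2,3,5}:  v_{2} + v_{3} + v_{5} = 2·v_{1}  ⇒ sig = [3:2]

Sorted signature multiset PRS(X):
    |P|=2: 6 collections, coeffs (), (), (1), (1), (1,1), (1,2)
    |P|=3: 3 collections, coeffs (1), (1), (2)


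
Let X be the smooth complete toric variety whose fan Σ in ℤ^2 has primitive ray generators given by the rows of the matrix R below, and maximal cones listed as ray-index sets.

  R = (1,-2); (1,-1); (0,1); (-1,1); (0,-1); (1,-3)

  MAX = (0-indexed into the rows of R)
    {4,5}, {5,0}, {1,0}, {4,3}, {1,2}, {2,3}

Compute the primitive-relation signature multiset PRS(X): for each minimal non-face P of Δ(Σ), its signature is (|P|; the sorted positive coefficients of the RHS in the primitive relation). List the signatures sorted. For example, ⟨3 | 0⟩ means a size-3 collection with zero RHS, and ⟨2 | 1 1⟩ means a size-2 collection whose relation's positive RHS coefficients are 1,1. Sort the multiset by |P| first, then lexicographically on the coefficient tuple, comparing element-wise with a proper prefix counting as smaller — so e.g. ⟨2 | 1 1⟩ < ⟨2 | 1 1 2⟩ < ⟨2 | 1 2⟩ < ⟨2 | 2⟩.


Σ has 9 primitive collections:

  {1,3}:  v_{1} + v_{3} = 0  ⇒ sig = ⟨2 | 0⟩
  {2,4}:  v_{2} + v_{4} = 0  ⇒ sig = ⟨2 | 0⟩
  {0,2}:  v_{0} + v_{2} = v_{1}  ⇒ sig = ⟨2 | 1⟩
  {0,3}:  v_{0} + v_{3} = v_{4}  ⇒ sig = ⟨2 | 1⟩
  {0,4}:  v_{0} + v_{4} = v_{5}  ⇒ sig = ⟨2 | 1⟩
  {1,4}:  v_{1} + v_{4} = v_{0}  ⇒ sig = ⟨2 | 1⟩
  {2,5}:  v_{2} + v_{5} = v_{0}  ⇒ sig = ⟨2 | 1⟩
  {1,5}:  v_{1} + v_{5} = 2·v_{0}  ⇒ sig = ⟨2 | 2⟩
  {3,5}:  v_{3} + v_{5} = 2·v_{4}  ⇒ sig = ⟨2 | 2⟩

Sorted signature multiset PRS(X):
{ ⟨2 | 0⟩ ×2,  ⟨2 | 1⟩ ×5,  ⟨2 | 2⟩ ×2 }


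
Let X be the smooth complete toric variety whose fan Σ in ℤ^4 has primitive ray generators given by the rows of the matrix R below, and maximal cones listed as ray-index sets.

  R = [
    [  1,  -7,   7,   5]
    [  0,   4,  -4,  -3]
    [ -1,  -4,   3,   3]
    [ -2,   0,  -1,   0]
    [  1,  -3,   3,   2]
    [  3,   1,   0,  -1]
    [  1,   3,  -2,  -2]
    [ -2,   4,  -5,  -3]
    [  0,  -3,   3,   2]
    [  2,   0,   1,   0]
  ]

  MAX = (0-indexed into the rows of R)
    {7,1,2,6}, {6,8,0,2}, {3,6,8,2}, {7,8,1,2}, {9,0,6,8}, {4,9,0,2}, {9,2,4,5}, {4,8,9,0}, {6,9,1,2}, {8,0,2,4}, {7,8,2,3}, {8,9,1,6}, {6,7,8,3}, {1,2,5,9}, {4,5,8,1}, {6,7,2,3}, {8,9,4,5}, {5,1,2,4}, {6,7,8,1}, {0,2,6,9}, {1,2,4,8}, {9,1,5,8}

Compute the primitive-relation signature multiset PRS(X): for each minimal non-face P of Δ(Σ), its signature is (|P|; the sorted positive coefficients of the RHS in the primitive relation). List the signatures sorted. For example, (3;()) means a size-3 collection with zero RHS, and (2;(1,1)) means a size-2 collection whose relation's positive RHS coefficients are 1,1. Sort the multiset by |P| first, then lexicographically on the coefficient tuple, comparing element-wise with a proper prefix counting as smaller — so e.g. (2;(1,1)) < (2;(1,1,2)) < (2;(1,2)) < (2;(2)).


Minimal non-faces — 18 found among 10 rays, 22 max cones:

  • {3,9}:  v_{3} + v_{9} = 0  ⟹  sig = (2;())
  • {0,1}:  v_{0} + v_{1} = v_{4}  ⟹  sig = (2;(1))
  • {1,3}:  v_{1} + v_{3} = v_{7}  ⟹  sig = (2;(1))
  • {4,6}:  v_{4} + v_{6} = v_{9}  ⟹  sig = (2;(1))
  • {7,9}:  v_{7} + v_{9} = v_{1}  ⟹  sig = (2;(1))
  • {0,3}:  v_{0} + v_{3} = v_{2} + v_{8}  ⟹  sig = (2;(1,1))
  • {3,5}:  v_{3} + v_{5} = v_{1} + v_{4}  ⟹  sig = (2;(1,1))
  • {0,7}:  v_{0} + v_{7} = v_{1} + v_{2} + v_{8}  ⟹  sig = (2;(1,1,1))
  • {3,4}:  v_{3} + v_{4} = v_{1} + v_{2} + v_{8}  ⟹  sig = (2;(1,1,1))
  • {4,7}:  v_{4} + v_{7} = 2·v_{1} + v_{2} + v_{8}  ⟹  sig = (2;(1,1,2))
  • {0,5}:  v_{0} + v_{5} = 2·v_{4} + v_{9}  ⟹  sig = (2;(1,2))
  • {5,6}:  v_{5} + v_{6} = v_{1} + 2·v_{9}  ⟹  sig = (2;(1,2))
  • {5,7}:  v_{5} + v_{7} = 2·v_{1} + v_{4}  ⟹  sig = (2;(1,2))
  • {1,4,9}:  v_{1} + v_{4} + v_{9} = v_{5}  ⟹  sig = (3;(1))
  • {2,8,9}:  v_{2} + v_{8} + v_{9} = v_{0}  ⟹  sig = (3;(1))
  • {2,5,8}:  v_{2} + v_{5} + v_{8} = 2·v_{4}  ⟹  sig = (3;(2))
  • {1,2,6,8}:  v_{1} + v_{2} + v_{6} + v_{8} = 0  ⟹  sig = (4;())
  • {2,6,7,8}:  v_{2} + v_{6} + v_{7} + v_{8} = v_{3}  ⟹  sig = (4;(1))

Hence PRS(X_Σ) =
    |P|=2: 13 collections, coeffs (), (1), (1), (1), (1), (1,1), (1,1), (1,1,1), (1,1,1), (1,1,2), (1,2), (1,2), (1,2)
    |P|=3: 3 collections, coeffs (1), (1), (2)
    |P|=4: 2 collections, coeffs (), (1)


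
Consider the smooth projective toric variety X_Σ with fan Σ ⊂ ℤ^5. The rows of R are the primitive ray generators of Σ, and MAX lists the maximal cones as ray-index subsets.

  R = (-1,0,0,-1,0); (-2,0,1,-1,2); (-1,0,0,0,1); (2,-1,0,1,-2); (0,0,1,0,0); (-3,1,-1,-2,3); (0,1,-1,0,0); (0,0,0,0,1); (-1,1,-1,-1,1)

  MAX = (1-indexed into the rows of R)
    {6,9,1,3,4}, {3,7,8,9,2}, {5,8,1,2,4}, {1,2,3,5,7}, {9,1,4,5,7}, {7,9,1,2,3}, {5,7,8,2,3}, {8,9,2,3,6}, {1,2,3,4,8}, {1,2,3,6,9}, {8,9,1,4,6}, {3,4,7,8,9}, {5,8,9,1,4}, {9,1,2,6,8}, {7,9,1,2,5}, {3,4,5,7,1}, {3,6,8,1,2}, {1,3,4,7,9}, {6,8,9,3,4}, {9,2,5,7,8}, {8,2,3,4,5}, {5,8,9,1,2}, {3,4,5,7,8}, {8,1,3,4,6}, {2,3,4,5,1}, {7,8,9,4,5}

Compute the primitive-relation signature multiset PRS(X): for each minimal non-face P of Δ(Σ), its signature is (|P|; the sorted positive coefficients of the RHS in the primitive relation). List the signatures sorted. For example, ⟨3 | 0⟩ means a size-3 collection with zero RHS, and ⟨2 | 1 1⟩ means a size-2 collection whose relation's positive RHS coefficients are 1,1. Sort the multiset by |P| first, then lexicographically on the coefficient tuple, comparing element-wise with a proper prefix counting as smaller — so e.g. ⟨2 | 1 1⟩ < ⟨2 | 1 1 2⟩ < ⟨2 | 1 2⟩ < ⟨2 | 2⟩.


9 minimal non-faces of Δ(Σ) (on 9 rays):

  P={5,6}:  v_{5} + v_{6} = v_{2} + v_{9}  →  sig = ⟨2 | 1 1⟩
  P={6,7}:  v_{6} + v_{7} = v_{3} + 2·v_{9}  →  sig = ⟨2 | 1 2⟩
  P={2,4,7}:  v_{2} + v_{4} + v_{7} = 0  →  sig = ⟨3 | 0⟩
  P={1,7,8}:  v_{1} + v_{7} + v_{8} = v_{9}  →  sig = ⟨3 | 1⟩
  P={2,4,9}:  v_{2} + v_{4} + v_{9} = v_{1} + v_{8}  →  sig = ⟨3 | 1 1⟩
  P={3,5,9}:  v_{3} + v_{5} + v_{9} = v_{2} + v_{7}  →  sig = ⟨3 | 1 1⟩
  P={2,4,6}:  v_{2} + v_{4} + v_{6} = 2·v_{1} + v_{3} + 2·v_{8}  →  sig = ⟨3 | 1 2 2⟩
  P={1,3,5,8}:  v_{1} + v_{3} + v_{5} + v_{8} = v_{2}  →  sig = ⟨4 | 1⟩
  P={1,3,8,9}:  v_{1} + v_{3} + v_{8} + v_{9} = v_{6}  →  sig = ⟨4 | 1⟩

so the primitive-relation signature multiset is
{ ⟨2 | 1 1⟩,  ⟨2 | 1 2⟩,  ⟨3 | 0⟩,  ⟨3 | 1⟩,  ⟨3 | 1 1⟩ ×2,  ⟨3 | 1 2 2⟩,  ⟨4 | 1⟩ ×2 }


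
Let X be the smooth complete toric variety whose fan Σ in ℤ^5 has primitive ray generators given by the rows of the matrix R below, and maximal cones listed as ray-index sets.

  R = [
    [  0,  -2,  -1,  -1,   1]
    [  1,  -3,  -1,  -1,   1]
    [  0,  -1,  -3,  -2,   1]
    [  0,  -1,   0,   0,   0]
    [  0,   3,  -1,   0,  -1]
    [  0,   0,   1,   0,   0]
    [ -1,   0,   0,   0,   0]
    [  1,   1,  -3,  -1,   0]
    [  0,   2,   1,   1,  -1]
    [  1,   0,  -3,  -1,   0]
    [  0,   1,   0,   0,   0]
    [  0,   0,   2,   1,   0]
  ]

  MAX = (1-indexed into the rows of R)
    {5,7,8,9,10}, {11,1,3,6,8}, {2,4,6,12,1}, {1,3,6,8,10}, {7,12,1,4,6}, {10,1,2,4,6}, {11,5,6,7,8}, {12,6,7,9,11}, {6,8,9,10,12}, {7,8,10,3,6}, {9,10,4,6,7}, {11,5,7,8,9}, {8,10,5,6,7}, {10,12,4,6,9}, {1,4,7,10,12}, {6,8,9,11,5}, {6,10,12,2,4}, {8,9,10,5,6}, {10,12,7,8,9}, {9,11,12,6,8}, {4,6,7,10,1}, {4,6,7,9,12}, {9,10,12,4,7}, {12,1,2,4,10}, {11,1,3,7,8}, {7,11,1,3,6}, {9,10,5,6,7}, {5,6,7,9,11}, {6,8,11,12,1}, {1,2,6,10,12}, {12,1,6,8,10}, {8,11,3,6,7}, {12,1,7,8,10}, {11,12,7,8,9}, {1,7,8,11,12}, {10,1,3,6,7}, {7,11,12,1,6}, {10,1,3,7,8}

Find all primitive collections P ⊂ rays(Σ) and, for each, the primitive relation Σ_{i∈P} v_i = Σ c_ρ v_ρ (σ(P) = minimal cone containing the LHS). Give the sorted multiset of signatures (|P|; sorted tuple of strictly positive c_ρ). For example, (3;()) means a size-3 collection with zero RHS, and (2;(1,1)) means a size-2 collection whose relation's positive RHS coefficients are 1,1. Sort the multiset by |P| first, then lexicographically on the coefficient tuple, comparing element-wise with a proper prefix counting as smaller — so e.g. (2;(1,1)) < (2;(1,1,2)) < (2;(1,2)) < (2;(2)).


The 22 primitive collections of Σ (r=12, n=5):

  P = {1,9}:  v_{1} + v_{9} = 0  ⟹  sig = (2;())
  P = {4,11}:  v_{4} + v_{11} = 0  ⟹  sig = (2;())
  P = {4,8}:  v_{4} + v_{8} = v_{10}  ⟹  sig = (2;(1))
  P = {10,11}:  v_{10} + v_{11} = v_{8}  ⟹  sig = (2;(1))
  P = {2,5}:  v_{2} + v_{5} = v_{6} + v_{10}  ⟹  sig = (2;(1,1))
  P = {2,7}:  v_{2} + v_{7} = v_{1} + v_{4}  ⟹  sig = (2;(1,1))
  P = {3,12}:  v_{3} + v_{12} = v_{1} + v_{11}  ⟹  sig = (2;(1,1))
  P = {5,12}:  v_{5} + v_{12} = v_{9} + v_{11}  ⟹  sig = (2;(1,1))
  P = {1,5}:  v_{1} + v_{5} = v_{6} + v_{7} + v_{8}  ⟹  sig = (2;(1,1,1))
  P = {3,9}:  v_{3} + v_{9} = v_{6} + v_{7} + v_{8}  ⟹  sig = (2;(1,1,1))
  P = {2,9}:  v_{2} + v_{9} = v_{4} + v_{6} + v_{10} + v_{12}  ⟹  sig = (2;(1,1,1,1))
  P = {2,11}:  v_{2} + v_{11} = v_{1} + v_{6} + v_{10} + v_{12}  ⟹  sig = (2;(1,1,1,1))
  P = {3,4}:  v_{3} + v_{4} = v_{1} + v_{6} + v_{7} + v_{10}  ⟹  sig = (2;(1,1,1,1))
  P = {4,5}:  v_{4} + v_{5} = v_{6} + v_{7} + v_{9} + v_{10}  ⟹  sig = (2;(1,1,1,1))
  P = {2,8}:  v_{2} + v_{8} = v_{1} + v_{6} + 2·v_{10} + v_{12}  ⟹  sig = (2;(1,1,1,2))
  P = {2,3}:  v_{2} + v_{3} = 2·v_{1} + v_{6} + v_{10}  ⟹  sig = (2;(1,1,2))
  P = {3,5}:  v_{3} + v_{5} = 2·v_{6} + 2·v_{7} + 2·v_{8}  ⟹  sig = (2;(2,2,2))
  P = {6,7,10,12}:  v_{6} + v_{7} + v_{10} + v_{12} = 0  ⟹  sig = (4;())
  P = {1,6,7,8}:  v_{1} + v_{6} + v_{7} + v_{8} = v_{3}  ⟹  sig = (4;(1))
  P = {6,7,8,9}:  v_{6} + v_{7} + v_{8} + v_{9} = v_{5}  ⟹  sig = (4;(1))
  P = {6,7,8,12}:  v_{6} + v_{7} + v_{8} + v_{12} = v_{11}  ⟹  sig = (4;(1))
  P = {1,4,6,10,12}:  v_{1} + v_{4} + v_{6} + v_{10} + v_{12} = v_{2}  ⟹  sig = (5;(1))

Sorted signature multiset PRS(X):
    (2;())
    (2;())
    (2;(1))
    (2;(1))
    (2;(1,1))
    (2;(1,1))
    (2;(1,1))
    (2;(1,1))
    (2;(1,1,1))
    (2;(1,1,1))
    (2;(1,1,1,1))
    (2;(1,1,1,1))
    (2;(1,1,1,1))
    (2;(1,1,1,1))
    (2;(1,1,1,2))
    (2;(1,1,2))
    (2;(2,2,2))
    (4;())
    (4;(1))
    (4;(1))
    (4;(1))
    (5;(1))


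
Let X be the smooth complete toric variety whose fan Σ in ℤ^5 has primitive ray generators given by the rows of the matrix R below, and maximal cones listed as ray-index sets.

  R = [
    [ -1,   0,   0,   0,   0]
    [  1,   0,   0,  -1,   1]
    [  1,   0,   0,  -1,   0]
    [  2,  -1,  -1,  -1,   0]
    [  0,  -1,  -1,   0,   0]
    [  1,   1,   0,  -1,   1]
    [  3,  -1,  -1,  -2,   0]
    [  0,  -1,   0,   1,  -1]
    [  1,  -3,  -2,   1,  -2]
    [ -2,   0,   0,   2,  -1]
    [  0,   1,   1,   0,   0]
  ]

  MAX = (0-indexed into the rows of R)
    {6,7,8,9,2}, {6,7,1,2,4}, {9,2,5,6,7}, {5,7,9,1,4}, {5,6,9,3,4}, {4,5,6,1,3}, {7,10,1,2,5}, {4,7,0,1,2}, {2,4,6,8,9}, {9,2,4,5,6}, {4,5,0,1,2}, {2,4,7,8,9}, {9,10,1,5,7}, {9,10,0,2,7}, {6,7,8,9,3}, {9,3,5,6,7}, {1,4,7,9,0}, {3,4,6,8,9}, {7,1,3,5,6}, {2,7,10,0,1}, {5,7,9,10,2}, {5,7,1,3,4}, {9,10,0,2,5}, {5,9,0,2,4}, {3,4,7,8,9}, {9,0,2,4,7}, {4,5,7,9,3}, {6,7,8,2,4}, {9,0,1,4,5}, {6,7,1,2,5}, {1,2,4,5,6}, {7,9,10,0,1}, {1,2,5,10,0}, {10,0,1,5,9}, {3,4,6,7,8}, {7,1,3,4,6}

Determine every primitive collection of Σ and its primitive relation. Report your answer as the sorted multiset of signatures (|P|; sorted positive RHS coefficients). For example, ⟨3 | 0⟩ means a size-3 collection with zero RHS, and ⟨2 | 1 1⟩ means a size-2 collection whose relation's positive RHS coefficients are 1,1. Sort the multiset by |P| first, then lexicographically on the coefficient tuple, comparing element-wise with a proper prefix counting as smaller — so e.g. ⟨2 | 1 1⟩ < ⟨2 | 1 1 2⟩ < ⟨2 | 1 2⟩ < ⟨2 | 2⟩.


The 17 primitive collections of Σ (r=11, n=5):

  P={4,10}:  v_{4} + v_{10} = 0  ⇒ sig = ⟨2 | 0⟩
  P={2,3}:  v_{2} + v_{3} = v_{6}  ⇒ sig = ⟨2 | 1⟩
  P={0,3}:  v_{0} + v_{3} = v_{2} + v_{4}  ⇒ sig = ⟨2 | 1 1⟩
  P={1,8}:  v_{1} + v_{8} = v_{3} + v_{4} + v_{7}  ⇒ sig = ⟨2 | 1 1 1⟩
  P={3,10}:  v_{3} + v_{10} = v_{2} + v_{5} + v_{7}  ⇒ sig = ⟨2 | 1 1 1⟩
  P={8,10}:  v_{8} + v_{10} = v_{6} + v_{7} + v_{9}  ⇒ sig = ⟨2 | 1 1 1⟩
  P={6,10}:  v_{6} + v_{10} = 2·v_{2} + v_{5} + v_{7}  ⇒ sig = ⟨2 | 1 1 2⟩
  P={0,8}:  v_{0} + v_{8} = 2·v_{2} + 2·v_{4} + v_{7} + v_{9}  ⇒ sig = ⟨2 | 1 1 2 2⟩
  P={0,6}:  v_{0} + v_{6} = 2·v_{2} + v_{4}  ⇒ sig = ⟨2 | 1 2⟩
  P={5,8}:  v_{5} + v_{8} = 2·v_{3} + v_{9}  ⇒ sig = ⟨2 | 1 2⟩
  P={0,5,7}:  v_{0} + v_{5} + v_{7} = 0  ⇒ sig = ⟨3 | 0⟩
  P={1,2,9}:  v_{1} + v_{2} + v_{9} = 0  ⇒ sig = ⟨3 | 0⟩
  P={1,6,9}:  v_{1} + v_{6} + v_{9} = v_{3}  ⇒ sig = ⟨3 | 1⟩
  P={1,3,9}:  v_{1} + v_{3} + v_{9} = v_{4} + v_{5} + v_{7}  ⇒ sig = ⟨3 | 1 1 1⟩
  P={2,4,5,7}:  v_{2} + v_{4} + v_{5} + v_{7} = v_{3}  ⇒ sig = ⟨4 | 1⟩
  P={4,6,7,9}:  v_{4} + v_{6} + v_{7} + v_{9} = v_{8}  ⇒ sig = ⟨4 | 1⟩
  P={4,5,6,7}:  v_{4} + v_{5} + v_{6} + v_{7} = 2·v_{3}  ⇒ sig = ⟨4 | 2⟩

Signatures (|P|; sorted positive RHS coefficients), sorted:
[⟨2 | 0⟩, ⟨2 | 1⟩, ⟨2 | 1 1⟩, ⟨2 | 1 1 1⟩, ⟨2 | 1 1 1⟩, ⟨2 | 1 1 1⟩, ⟨2 | 1 1 2⟩, ⟨2 | 1 1 2 2⟩, ⟨2 | 1 2⟩, ⟨2 | 1 2⟩, ⟨3 | 0⟩, ⟨3 | 0⟩, ⟨3 | 1⟩, ⟨3 | 1 1 1⟩, ⟨4 | 1⟩, ⟨4 | 1⟩, ⟨4 | 2⟩]


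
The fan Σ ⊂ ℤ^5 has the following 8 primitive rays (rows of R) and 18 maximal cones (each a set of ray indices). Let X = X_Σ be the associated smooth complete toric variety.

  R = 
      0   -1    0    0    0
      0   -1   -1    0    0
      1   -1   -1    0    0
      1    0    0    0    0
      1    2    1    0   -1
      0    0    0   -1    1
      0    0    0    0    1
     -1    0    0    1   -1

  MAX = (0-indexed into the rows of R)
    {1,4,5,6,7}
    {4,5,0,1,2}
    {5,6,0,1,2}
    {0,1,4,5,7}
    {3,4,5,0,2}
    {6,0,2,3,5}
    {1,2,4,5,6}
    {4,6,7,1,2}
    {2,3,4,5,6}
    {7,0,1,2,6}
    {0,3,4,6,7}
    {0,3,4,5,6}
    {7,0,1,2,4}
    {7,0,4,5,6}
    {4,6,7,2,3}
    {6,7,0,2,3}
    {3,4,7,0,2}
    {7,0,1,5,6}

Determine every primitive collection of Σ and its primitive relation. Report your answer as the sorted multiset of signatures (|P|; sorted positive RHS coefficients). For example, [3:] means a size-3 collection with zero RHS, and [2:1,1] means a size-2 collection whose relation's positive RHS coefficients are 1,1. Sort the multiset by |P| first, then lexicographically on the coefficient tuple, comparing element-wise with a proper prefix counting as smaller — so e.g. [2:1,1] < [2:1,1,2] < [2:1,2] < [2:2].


|primitive collections| = 5. Relations:

  • {1,3}:  v_{1} + v_{3} = v_{2}  ⟹  sig = [2:1]
  • {3,5,7}:  v_{3} + v_{5} + v_{7} = 0  ⟹  sig = [3:]
  • {2,5,7}:  v_{2} + v_{5} + v_{7} = v_{1}  ⟹  sig = [3:1]
  • {0,1,4,6}:  v_{0} + v_{1} + v_{4} + v_{6} = v_{3}  ⟹  sig = [4:1]
  • {0,2,4,6}:  v_{0} + v_{2} + v_{4} + v_{6} = 2·v_{3}  ⟹  sig = [4:2]

Signatures (|P|; sorted positive RHS coefficients), sorted:
{ [2:1],  [3:],  [3:1],  [4:1],  [4:2] }


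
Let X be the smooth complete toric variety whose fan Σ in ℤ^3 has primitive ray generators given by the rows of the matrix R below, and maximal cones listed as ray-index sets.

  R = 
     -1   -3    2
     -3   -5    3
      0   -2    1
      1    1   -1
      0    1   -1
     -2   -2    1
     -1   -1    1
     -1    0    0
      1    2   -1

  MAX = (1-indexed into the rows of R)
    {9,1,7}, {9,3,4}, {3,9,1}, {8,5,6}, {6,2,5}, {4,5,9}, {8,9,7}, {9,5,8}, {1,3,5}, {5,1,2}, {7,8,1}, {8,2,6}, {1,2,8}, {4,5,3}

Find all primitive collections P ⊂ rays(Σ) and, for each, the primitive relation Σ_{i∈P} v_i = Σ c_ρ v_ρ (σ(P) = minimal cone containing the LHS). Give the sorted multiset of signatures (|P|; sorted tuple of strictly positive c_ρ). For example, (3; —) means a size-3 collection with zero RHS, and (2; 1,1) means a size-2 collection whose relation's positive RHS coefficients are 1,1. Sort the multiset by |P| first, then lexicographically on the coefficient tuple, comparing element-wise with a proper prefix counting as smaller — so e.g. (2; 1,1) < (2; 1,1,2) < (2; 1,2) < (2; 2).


Δ(Σ) — 9 vertices, 20 min non-faces:

  P = {4,7}:  v_{4} + v_{7} = 0  →  sig = (2; —)
  P = {1,4}:  v_{1} + v_{4} = v_{3}  →  sig = (2; 1)
  P = {1,6}:  v_{1} + v_{6} = v_{2}  →  sig = (2; 1)
  P = {3,7}:  v_{3} + v_{7} = v_{1}  →  sig = (2; 1)
  P = {4,8}:  v_{4} + v_{8} = v_{5}  →  sig = (2; 1)
  P = {5,7}:  v_{5} + v_{7} = v_{8}  →  sig = (2; 1)
  P = {6,9}:  v_{6} + v_{9} = v_{8}  →  sig = (2; 1)
  P = {2,9}:  v_{2} + v_{9} = v_{1} + v_{8}  →  sig = (2; 1,1)
  P = {3,8}:  v_{3} + v_{8} = v_{1} + v_{5}  →  sig = (2; 1,1)
  P = {4,6}:  v_{4} + v_{6} = v_{1} + 2·v_{5}  →  sig = (2; 1,2)
  P = {6,7}:  v_{6} + v_{7} = v_{1} + 2·v_{8}  →  sig = (2; 1,2)
  P = {2,4}:  v_{2} + v_{4} = 2·v_{1} + 2·v_{5}  →  sig = (2; 2,2)
  P = {2,7}:  v_{2} + v_{7} = 2·v_{1} + 2·v_{8}  →  sig = (2; 2,2)
  P = {3,6}:  v_{3} + v_{6} = 2·v_{1} + 2·v_{5}  →  sig = (2; 2,2)
  P = {2,3}:  v_{2} + v_{3} = 3·v_{1} + 2·v_{5}  →  sig = (2; 2,3)
  P = {1,5,9}:  v_{1} + v_{5} + v_{9} = 0  →  sig = (3; —)
  P = {1,5,8}:  v_{1} + v_{5} + v_{8} = v_{6}  →  sig = (3; 1)
  P = {1,8,9}:  v_{1} + v_{8} + v_{9} = v_{7}  →  sig = (3; 1)
  P = {3,5,9}:  v_{3} + v_{5} + v_{9} = v_{4}  →  sig = (3; 1)
  P = {2,5,8}:  v_{2} + v_{5} + v_{8} = 2·v_{6}  →  sig = (3; 2)

Hence PRS(X_Σ) =
[(2; —), (2; 1), (2; 1), (2; 1), (2; 1), (2; 1), (2; 1), (2; 1,1), (2; 1,1), (2; 1,2), (2; 1,2), (2; 2,2), (2; 2,2), (2; 2,2), (2; 2,3), (3; —), (3; 1), (3; 1), (3; 1), (3; 2)]


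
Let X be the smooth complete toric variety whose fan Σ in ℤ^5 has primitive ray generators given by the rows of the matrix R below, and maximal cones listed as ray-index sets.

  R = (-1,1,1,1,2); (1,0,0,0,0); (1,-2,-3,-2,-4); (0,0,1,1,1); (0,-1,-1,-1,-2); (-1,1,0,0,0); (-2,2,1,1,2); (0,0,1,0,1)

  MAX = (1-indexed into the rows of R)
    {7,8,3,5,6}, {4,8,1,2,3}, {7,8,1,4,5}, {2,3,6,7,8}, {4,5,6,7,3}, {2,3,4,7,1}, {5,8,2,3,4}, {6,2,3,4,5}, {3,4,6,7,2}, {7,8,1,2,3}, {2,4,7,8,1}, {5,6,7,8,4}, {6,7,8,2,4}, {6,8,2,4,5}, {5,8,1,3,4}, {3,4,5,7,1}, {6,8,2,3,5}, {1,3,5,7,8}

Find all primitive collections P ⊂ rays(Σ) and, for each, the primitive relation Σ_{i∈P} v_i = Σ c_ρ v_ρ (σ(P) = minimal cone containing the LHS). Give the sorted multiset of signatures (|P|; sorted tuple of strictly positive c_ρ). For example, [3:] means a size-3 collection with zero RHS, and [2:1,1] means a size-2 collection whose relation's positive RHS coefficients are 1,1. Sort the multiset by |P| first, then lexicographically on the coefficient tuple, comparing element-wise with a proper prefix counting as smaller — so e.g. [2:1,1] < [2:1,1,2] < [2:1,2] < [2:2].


|primitive collections| = 5. Relations:

  {1,6}:  v_{1} + v_{6} = v_{7} — sig = [2:1]
  {1,2,5}:  v_{1} + v_{2} + v_{5} = 0 — sig = [3:]
  {2,5,7}:  v_{2} + v_{5} + v_{7} = v_{6} — sig = [3:1]
  {3,4,6,8}:  v_{3} + v_{4} + v_{6} + v_{8} = v_{5} — sig = [4:1]
  {3,4,7,8}:  v_{3} + v_{4} + v_{7} + v_{8} = v_{1} + v_{5} — sig = [4:1,1]

Sorted signature multiset PRS(X):
[[2:1], [3:], [3:1], [4:1], [4:1,1]]


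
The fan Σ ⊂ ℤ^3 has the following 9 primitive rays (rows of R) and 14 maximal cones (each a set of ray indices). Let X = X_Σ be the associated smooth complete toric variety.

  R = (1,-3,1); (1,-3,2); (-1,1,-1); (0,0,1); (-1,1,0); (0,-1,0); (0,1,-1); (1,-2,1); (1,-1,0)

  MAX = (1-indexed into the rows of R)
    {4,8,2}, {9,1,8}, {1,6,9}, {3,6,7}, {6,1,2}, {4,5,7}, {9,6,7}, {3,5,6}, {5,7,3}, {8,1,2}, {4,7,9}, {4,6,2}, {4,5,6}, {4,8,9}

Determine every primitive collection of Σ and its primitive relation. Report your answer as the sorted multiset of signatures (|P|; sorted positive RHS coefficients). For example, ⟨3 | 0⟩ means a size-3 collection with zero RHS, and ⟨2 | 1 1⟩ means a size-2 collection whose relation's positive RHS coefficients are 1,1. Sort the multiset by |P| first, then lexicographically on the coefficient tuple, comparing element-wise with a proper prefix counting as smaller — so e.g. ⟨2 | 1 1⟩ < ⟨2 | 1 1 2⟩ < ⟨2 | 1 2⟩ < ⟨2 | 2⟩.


Minimal non-faces — 18 found among 9 rays, 14 max cones:

  P = {5,9}:  v_{5} + v_{9} = 0  ⇒ sig = ⟨2 | 0⟩
  P = {1,4}:  v_{1} + v_{4} = v_{2}  ⇒ sig = ⟨2 | 1⟩
  P = {2,7}:  v_{2} + v_{7} = v_{8}  ⇒ sig = ⟨2 | 1⟩
  P = {3,4}:  v_{3} + v_{4} = v_{5}  ⇒ sig = ⟨2 | 1⟩
  P = {3,8}:  v_{3} + v_{8} = v_{6}  ⇒ sig = ⟨2 | 1⟩
  P = {6,8}:  v_{6} + v_{8} = v_{1}  ⇒ sig = ⟨2 | 1⟩
  P = {7,8}:  v_{7} + v_{8} = v_{9}  ⇒ sig = ⟨2 | 1⟩
  P = {1,7}:  v_{1} + v_{7} = v_{6} + v_{9}  ⇒ sig = ⟨2 | 1 1⟩
  P = {3,9}:  v_{3} + v_{9} = v_{6} + v_{7}  ⇒ sig = ⟨2 | 1 1⟩
  P = {5,8}:  v_{5} + v_{8} = v_{4} + v_{6}  ⇒ sig = ⟨2 | 1 1⟩
  P = {1,5}:  v_{1} + v_{5} = v_{4} + 2·v_{6}  ⇒ sig = ⟨2 | 1 2⟩
  P = {2,3}:  v_{2} + v_{3} = v_{4} + 2·v_{6}  ⇒ sig = ⟨2 | 1 2⟩
  P = {1,3}:  v_{1} + v_{3} = 2·v_{6}  ⇒ sig = ⟨2 | 2⟩
  P = {2,9}:  v_{2} + v_{9} = 2·v_{8}  ⇒ sig = ⟨2 | 2⟩
  P = {2,5}:  v_{2} + v_{5} = 2·v_{4} + 2·v_{6}  ⇒ sig = ⟨2 | 2 2⟩
  P = {4,6,7}:  v_{4} + v_{6} + v_{7} = 0  ⇒ sig = ⟨3 | 0⟩
  P = {4,6,9}:  v_{4} + v_{6} + v_{9} = v_{8}  ⇒ sig = ⟨3 | 1⟩
  P = {5,6,7}:  v_{5} + v_{6} + v_{7} = v_{3}  ⇒ sig = ⟨3 | 1⟩

Sorted signature multiset PRS(X):
{ ⟨2 | 0⟩,  ⟨2 | 1⟩ ×6,  ⟨2 | 1 1⟩ ×3,  ⟨2 | 1 2⟩ ×2,  ⟨2 | 2⟩ ×2,  ⟨2 | 2 2⟩,  ⟨3 | 0⟩,  ⟨3 | 1⟩ ×2 }
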